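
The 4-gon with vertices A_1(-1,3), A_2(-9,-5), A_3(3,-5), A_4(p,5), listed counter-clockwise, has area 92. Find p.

Write out the shoelace sum; only the two edges meeting at A_4 involve p:
2·Area = [(3·5 − p·(-5)) + (p·3 − (-1)·5)] + 92
       = 8·p + 112 = 184
⇒ p = 9.

9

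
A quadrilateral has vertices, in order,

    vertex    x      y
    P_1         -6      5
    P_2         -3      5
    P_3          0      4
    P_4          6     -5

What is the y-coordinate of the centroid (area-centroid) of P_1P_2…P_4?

Apply Gauss's area formula. First the cross-terms c_i = x_i·y_{i+1} − x_{i+1}·y_i:
  -15, -12, -24, 0  ⇒  2A = -51, A = -25.5.
Then Σ (y_i + y_{i+1})·c_i = -234, so ȳ = -234 / (6·(-25.5)) = 26/17.

26/17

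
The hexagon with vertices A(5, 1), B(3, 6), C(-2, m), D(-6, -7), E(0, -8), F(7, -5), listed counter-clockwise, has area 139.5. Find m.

The doubled signed area Σ (x_i y_{i+1} − x_{i+1} y_i) is linear in m.
With m=0 it equals 189; the coefficient of m is 9 (from the two edges through C).
So 9·m + 189 = 2·139.5 = 279 ⇒ m = 10.

10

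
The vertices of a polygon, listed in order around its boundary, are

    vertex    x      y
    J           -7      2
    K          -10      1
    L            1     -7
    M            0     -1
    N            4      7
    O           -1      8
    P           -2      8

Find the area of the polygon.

92

Apply the shoelace formula: 2A = Σ (x_i·y_{i+1} − x_{i+1}·y_i), indices taken mod 7.
J→K: (-7)(1) − (-10)(2) = 13
K→L: (-10)(-7) − (1)(1) = 69
L→M: (1)(-1) − (0)(-7) = -1
M→N: (0)(7) − (4)(-1) = 4
N→O: (4)(8) − (-1)(7) = 39
O→P: (-1)(8) − (-2)(8) = 8
P→J: (-2)(2) − (-7)(8) = 52
Σ = 184
Area = |Σ|/2 = 92.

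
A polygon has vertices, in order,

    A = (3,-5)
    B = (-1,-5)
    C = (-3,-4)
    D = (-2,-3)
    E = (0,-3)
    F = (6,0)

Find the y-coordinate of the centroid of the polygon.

Apply the surveyor's formula. First the cross-terms c_i = x_i·y_{i+1} − x_{i+1}·y_i:
  -20, -11, 1, 6, 18, -30  ⇒  2A = -36, A = -18.
Then Σ (y_i + y_{i+1})·c_i = 352, so ȳ = 352 / (6·(-18)) = -88/27.

-88/27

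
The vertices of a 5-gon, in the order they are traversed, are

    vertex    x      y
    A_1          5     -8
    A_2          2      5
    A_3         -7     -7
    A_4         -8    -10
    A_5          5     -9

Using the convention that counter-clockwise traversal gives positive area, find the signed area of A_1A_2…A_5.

101.5

Σ = (41) + (21) + (14) + (122) + (5) = 203
Signed area = Σ/2 = 101.5 (positive ⇒ counter-clockwise traversal).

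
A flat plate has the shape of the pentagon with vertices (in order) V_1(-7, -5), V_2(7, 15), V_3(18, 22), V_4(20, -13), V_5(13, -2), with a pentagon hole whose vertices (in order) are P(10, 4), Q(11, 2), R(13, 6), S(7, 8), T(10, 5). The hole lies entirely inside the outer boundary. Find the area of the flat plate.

Outer boundary:
Apply the shoelace (surveyor's) formula: 2A = Σ (x_i·y_{i+1} − x_{i+1}·y_i), indices taken mod 5.
Σ = (-70) + (-116) + (-674) + (129) + (-79) = -810
Area = |Σ|/2 = 405.
Hole:
Apply Gauss's area formula: 2A = Σ (x_i·y_{i+1} − x_{i+1}·y_i), indices taken mod 5.
P→Q: (10)(2) − (11)(4) = -24
Q→R: (11)(6) − (13)(2) = 40
R→S: (13)(8) − (7)(6) = 62
S→T: (7)(5) − (10)(8) = -45
T→P: (10)(4) − (10)(5) = -10
Σ = 23
Area = |Σ|/2 = 11.5.
Net area = 405 − 11.5 = 393.5.

393.5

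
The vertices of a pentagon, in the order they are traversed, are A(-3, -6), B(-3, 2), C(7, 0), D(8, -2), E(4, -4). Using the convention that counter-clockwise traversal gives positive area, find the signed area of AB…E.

-56

Apply the surveyor's formula: 2A = Σ (x_i·y_{i+1} − x_{i+1}·y_i), indices taken mod 5.
Σ = (-24) + (-14) + (-14) + (-24) + (-36) = -112
Signed area = Σ/2 = -56 (negative ⇒ clockwise traversal).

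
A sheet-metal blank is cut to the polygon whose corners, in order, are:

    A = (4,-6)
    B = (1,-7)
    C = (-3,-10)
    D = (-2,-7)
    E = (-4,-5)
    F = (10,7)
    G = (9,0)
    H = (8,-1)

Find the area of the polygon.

Cross-terms: -22, -31, 1, -18, 22, -63, -9, -44  ⇒  Σ = -164
Area = |Σ|/2 = 82.

82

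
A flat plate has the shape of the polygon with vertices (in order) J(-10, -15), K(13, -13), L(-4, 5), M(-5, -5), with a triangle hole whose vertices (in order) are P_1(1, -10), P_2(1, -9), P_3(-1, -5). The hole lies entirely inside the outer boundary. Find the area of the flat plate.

203

Outer boundary:
Apply the surveyor's formula: 2A = Σ (x_i·y_{i+1} − x_{i+1}·y_i), indices taken mod 4.
Σ = (325) + (13) + (45) + (25) = 408
Area = |Σ|/2 = 204.
Hole:
Apply the shoelace formula: 2A = Σ (x_i·y_{i+1} − x_{i+1}·y_i), indices taken mod 3.
Cross-terms: 1, -14, 15  ⇒  Σ = 2
Area = |Σ|/2 = 1.
Net area = 204 − 1 = 203.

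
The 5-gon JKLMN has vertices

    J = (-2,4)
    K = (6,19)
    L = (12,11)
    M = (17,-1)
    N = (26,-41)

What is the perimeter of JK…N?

|JK| = √((8)² + (15)²) = √289 = 17
|KL| = √((6)² + (-8)²) = √100 = 10
|LM| = √((5)² + (-12)²) = √169 = 13
|MN| = √((9)² + (-40)²) = √1681 = 41
|NJ| = √((-28)² + (45)²) = √2809 = 53
Perimeter = 17 + 10 + 13 + 41 + 53 = 134.

134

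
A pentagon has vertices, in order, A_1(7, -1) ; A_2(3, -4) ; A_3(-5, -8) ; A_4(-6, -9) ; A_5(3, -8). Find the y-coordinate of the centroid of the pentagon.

Apply Gauss's area formula. First the cross-terms c_i = x_i·y_{i+1} − x_{i+1}·y_i:
  -25, -44, -3, 75, 53  ⇒  2A = 56, A = 28.
Then Σ (y_i + y_{i+1})·c_i = -1048, so ȳ = -1048 / (6·28) = -131/21.

-131/21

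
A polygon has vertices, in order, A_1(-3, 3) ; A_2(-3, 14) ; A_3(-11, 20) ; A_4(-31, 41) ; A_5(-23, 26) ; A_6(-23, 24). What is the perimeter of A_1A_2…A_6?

98

|A_1A_2| = √((0)² + (11)²) = √121 = 11
|A_2A_3| = √((-8)² + (6)²) = √100 = 10
|A_3A_4| = √((-20)² + (21)²) = √841 = 29
|A_4A_5| = √((8)² + (-15)²) = √289 = 17
|A_5A_6| = √((0)² + (-2)²) = √4 = 2
|A_6A_1| = √((20)² + (-21)²) = √841 = 29
Perimeter = 11 + 10 + 29 + 17 + 2 + 29 = 98.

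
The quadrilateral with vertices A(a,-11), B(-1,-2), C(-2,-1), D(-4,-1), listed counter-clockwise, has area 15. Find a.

Write out the shoelace sum; only the two edges meeting at A involve a:
2·Area = [((-4)·(-11) − a·(-1)) + (a·(-2) − (-1)·(-11))] + -5
       = -1·a + 28 = 30
⇒ a = -2.

-2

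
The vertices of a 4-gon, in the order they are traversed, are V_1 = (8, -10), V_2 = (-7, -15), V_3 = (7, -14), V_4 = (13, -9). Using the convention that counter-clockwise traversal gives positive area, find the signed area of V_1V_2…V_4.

37

Σ = (-190) + (203) + (119) + (-58) = 74
Signed area = Σ/2 = 37 (positive ⇒ counter-clockwise traversal).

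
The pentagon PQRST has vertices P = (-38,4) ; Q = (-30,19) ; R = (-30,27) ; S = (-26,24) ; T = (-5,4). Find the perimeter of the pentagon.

|PQ| = √((8)² + (15)²) = √289 = 17
|QR| = √((0)² + (8)²) = √64 = 8
|RS| = √((4)² + (-3)²) = √25 = 5
|ST| = √((21)² + (-20)²) = √841 = 29
|TP| = √((-33)² + (0)²) = √1089 = 33
Perimeter = 17 + 8 + 5 + 29 + 33 = 92.

92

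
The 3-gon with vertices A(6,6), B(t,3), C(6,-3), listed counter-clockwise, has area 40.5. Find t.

The doubled signed area Σ (x_i y_{i+1} − x_{i+1} y_i) is linear in t.
With t=0 it equals 54; the coefficient of t is -9 (from the two edges through B).
So -9·t + 54 = 2·40.5 = 81 ⇒ t = -3.

-3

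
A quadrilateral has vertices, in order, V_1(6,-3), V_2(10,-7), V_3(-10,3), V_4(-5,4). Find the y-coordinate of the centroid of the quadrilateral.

-16/43

Apply the shoelace formula. First the cross-terms c_i = x_i·y_{i+1} − x_{i+1}·y_i:
  -12, -40, -25, -9  ⇒  2A = -86, A = -43.
Then Σ (y_i + y_{i+1})·c_i = 96, so ȳ = 96 / (6·(-43)) = -16/43.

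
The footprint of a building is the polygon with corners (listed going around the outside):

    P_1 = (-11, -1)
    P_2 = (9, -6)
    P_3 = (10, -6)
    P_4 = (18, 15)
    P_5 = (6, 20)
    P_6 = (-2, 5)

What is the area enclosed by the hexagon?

368

Cross-terms: 75, 6, 258, 270, 70, 57  ⇒  Σ = 736
Area = |Σ|/2 = 368.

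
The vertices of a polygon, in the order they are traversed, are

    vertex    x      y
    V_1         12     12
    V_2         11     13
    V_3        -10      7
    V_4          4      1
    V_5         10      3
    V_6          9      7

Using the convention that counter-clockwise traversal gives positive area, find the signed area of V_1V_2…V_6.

131

Cross-terms: 24, 207, -38, 2, 43, 24  ⇒  Σ = 262
Signed area = Σ/2 = 131 (positive ⇒ counter-clockwise traversal).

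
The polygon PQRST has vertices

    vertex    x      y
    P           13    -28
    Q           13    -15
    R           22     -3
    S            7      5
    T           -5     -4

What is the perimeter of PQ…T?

90

|PQ| = √((0)² + (13)²) = √169 = 13
|QR| = √((9)² + (12)²) = √225 = 15
|RS| = √((-15)² + (8)²) = √289 = 17
|ST| = √((-12)² + (-9)²) = √225 = 15
|TP| = √((18)² + (-24)²) = √900 = 30
Perimeter = 13 + 15 + 17 + 15 + 30 = 90.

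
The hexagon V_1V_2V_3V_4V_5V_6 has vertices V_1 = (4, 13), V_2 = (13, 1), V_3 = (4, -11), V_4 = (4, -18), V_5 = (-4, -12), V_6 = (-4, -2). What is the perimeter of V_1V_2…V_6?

74

|V_1V_2| = √((9)² + (-12)²) = √225 = 15
|V_2V_3| = √((-9)² + (-12)²) = √225 = 15
|V_3V_4| = √((0)² + (-7)²) = √49 = 7
|V_4V_5| = √((-8)² + (6)²) = √100 = 10
|V_5V_6| = √((0)² + (10)²) = √100 = 10
|V_6V_1| = √((8)² + (15)²) = √289 = 17
Perimeter = 15 + 15 + 7 + 10 + 10 + 17 = 74.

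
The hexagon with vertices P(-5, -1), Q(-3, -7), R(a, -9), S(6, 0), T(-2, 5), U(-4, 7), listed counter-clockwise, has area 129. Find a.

10

Write out the shoelace sum; only the two edges meeting at R involve a:
2·Area = [((-3)·(-9) − a·(-7)) + (a·0 − 6·(-9))] + 107
       = 7·a + 188 = 258
⇒ a = 10.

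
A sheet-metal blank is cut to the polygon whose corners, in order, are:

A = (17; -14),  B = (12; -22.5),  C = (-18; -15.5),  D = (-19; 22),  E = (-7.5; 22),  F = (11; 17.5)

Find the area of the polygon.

Apply the shoelace formula: 2A = Σ (x_i·y_{i+1} − x_{i+1}·y_i), indices taken mod 6.
A→B: (17)(-22.5) − (12)(-14) = -214.5
B→C: (12)(-15.5) − (-18)(-22.5) = -591
C→D: (-18)(22) − (-19)(-15.5) = -690.5
D→E: (-19)(22) − (-7.5)(22) = -253
E→F: (-7.5)(17.5) − (11)(22) = -373.25
F→A: (11)(-14) − (17)(17.5) = -451.5
Σ = -2573.75
Area = |Σ|/2 = 1286.875.

1286.875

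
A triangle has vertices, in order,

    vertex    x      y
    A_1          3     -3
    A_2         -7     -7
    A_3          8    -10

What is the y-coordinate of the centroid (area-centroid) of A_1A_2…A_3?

-20/3

Apply Gauss's area formula. First the cross-terms c_i = x_i·y_{i+1} − x_{i+1}·y_i:
  -42, 126, 6  ⇒  2A = 90, A = 45.
Then Σ (y_i + y_{i+1})·c_i = -1800, so ȳ = -1800 / (6·45) = -20/3.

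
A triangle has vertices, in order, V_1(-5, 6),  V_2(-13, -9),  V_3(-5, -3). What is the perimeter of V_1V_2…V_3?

36

|V_1V_2| = √((-8)² + (-15)²) = √289 = 17
|V_2V_3| = √((8)² + (6)²) = √100 = 10
|V_3V_1| = √((0)² + (9)²) = √81 = 9
Perimeter = 17 + 10 + 9 = 36.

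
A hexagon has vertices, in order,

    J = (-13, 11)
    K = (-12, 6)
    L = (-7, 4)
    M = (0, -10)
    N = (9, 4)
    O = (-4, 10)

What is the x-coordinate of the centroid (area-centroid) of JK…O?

-1.54

Apply Gauss's area formula. First the cross-terms c_i = x_i·y_{i+1} − x_{i+1}·y_i:
  54, -6, 70, 90, 106, 86  ⇒  2A = 400, A = 200.
Then Σ (x_i + x_{i+1})·c_i = -1848, so x̄ = -1848 / (6·200) = -1.54.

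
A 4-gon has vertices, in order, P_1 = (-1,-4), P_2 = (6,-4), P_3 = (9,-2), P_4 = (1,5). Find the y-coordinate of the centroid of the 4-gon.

-113/150

Apply the shoelace formula. First the cross-terms c_i = x_i·y_{i+1} − x_{i+1}·y_i:
  28, 24, 47, 1  ⇒  2A = 100, A = 50.
Then Σ (y_i + y_{i+1})·c_i = -226, so ȳ = -226 / (6·50) = -113/150.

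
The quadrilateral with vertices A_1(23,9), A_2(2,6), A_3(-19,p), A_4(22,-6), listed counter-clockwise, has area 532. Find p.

Write out the shoelace sum; only the two edges meeting at A_3 involve p:
2·Area = [(2·p − (-19)·6) + ((-19)·(-6) − 22·p)] + 456
       = -20·p + 684 = 1064
⇒ p = -19.

-19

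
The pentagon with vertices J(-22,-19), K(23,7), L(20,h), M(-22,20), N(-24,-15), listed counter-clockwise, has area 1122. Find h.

The doubled signed area Σ (x_i y_{i+1} − x_{i+1} y_i) is linear in h.
With h=0 it equals 1479; the coefficient of h is 45 (from the two edges through L).
So 45·h + 1479 = 2·1122 = 2244 ⇒ h = 17.

17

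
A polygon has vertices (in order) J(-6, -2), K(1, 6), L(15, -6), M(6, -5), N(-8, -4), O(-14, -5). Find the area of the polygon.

125.5

Cross-terms: -34, -96, -39, -64, -16, -2  ⇒  Σ = -251
Area = |Σ|/2 = 125.5.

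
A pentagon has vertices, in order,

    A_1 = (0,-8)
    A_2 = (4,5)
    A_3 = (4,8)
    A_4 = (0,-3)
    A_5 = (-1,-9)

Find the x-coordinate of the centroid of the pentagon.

Apply the shoelace (surveyor's) formula. First the cross-terms c_i = x_i·y_{i+1} − x_{i+1}·y_i:
  32, 12, -12, -3, 8  ⇒  2A = 37, A = 18.5.
Then Σ (x_i + x_{i+1})·c_i = 171, so x̄ = 171 / (6·18.5) = 57/37.

57/37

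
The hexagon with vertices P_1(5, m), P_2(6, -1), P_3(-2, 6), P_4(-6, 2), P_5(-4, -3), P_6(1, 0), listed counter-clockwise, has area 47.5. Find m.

The doubled signed area Σ (x_i y_{i+1} − x_{i+1} y_i) is linear in m.
With m=0 it equals 90; the coefficient of m is -5 (from the two edges through P_1).
So -5·m + 90 = 2·47.5 = 95 ⇒ m = -1.

-1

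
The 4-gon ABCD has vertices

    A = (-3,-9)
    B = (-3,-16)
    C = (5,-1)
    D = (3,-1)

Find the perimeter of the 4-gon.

|AB| = √((0)² + (-7)²) = √49 = 7
|BC| = √((8)² + (15)²) = √289 = 17
|CD| = √((-2)² + (0)²) = √4 = 2
|DA| = √((-6)² + (-8)²) = √100 = 10
Perimeter = 7 + 17 + 2 + 10 = 36.

36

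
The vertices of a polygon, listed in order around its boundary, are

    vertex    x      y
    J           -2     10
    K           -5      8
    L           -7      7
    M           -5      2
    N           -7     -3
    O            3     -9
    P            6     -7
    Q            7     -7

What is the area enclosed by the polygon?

136.5

Σ = (34) + (21) + (21) + (29) + (72) + (33) + (7) + (56) = 273
Area = |Σ|/2 = 136.5.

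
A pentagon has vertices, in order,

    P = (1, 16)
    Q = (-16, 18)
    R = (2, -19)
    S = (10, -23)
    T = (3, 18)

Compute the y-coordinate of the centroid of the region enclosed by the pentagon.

185/193

Apply Gauss's area formula. First the cross-terms c_i = x_i·y_{i+1} − x_{i+1}·y_i:
  274, 268, 144, 249, 30  ⇒  2A = 965, A = 482.5.
Then Σ (y_i + y_{i+1})·c_i = 2775, so ȳ = 2775 / (6·482.5) = 185/193.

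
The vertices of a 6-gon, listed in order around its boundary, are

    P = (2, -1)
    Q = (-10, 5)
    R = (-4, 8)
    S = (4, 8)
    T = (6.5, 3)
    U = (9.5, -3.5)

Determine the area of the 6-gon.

108.875

Apply the shoelace formula: 2A = Σ (x_i·y_{i+1} − x_{i+1}·y_i), indices taken mod 6.
Σ = (0) + (-60) + (-64) + (-40) + (-51.25) + (-2.5) = -217.75
Area = |Σ|/2 = 108.875.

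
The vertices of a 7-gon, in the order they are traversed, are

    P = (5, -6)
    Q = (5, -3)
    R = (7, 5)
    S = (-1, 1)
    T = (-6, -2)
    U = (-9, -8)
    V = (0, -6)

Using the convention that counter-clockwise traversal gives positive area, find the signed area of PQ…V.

Apply the surveyor's formula: 2A = Σ (x_i·y_{i+1} − x_{i+1}·y_i), indices taken mod 7.
Σ = (15) + (46) + (12) + (8) + (30) + (54) + (30) = 195
Signed area = Σ/2 = 97.5 (positive ⇒ counter-clockwise traversal).

97.5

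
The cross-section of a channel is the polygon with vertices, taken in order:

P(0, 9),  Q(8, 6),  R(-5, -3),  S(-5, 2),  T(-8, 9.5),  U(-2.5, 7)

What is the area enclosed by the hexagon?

Cross-terms: -72, 6, -25, -31.5, -32.25, -22.5  ⇒  Σ = -177.25
Area = |Σ|/2 = 88.625.

88.625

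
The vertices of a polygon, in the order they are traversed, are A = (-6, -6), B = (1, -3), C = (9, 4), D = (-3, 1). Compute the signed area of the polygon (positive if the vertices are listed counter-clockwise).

Σ = (24) + (31) + (21) + (24) = 100
Signed area = Σ/2 = 50 (positive ⇒ counter-clockwise traversal).

50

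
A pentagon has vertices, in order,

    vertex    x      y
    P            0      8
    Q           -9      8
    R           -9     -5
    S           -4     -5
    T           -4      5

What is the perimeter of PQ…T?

42

|PQ| = √((-9)² + (0)²) = √81 = 9
|QR| = √((0)² + (-13)²) = √169 = 13
|RS| = √((5)² + (0)²) = √25 = 5
|ST| = √((0)² + (10)²) = √100 = 10
|TP| = √((4)² + (3)²) = √25 = 5
Perimeter = 9 + 13 + 5 + 10 + 5 = 42.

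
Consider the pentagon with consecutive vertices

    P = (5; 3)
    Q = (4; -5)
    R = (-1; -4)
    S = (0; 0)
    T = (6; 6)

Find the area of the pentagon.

35

P→Q: (5)(-5) − (4)(3) = -37
Q→R: (4)(-4) − (-1)(-5) = -21
R→S: (-1)(0) − (0)(-4) = 0
S→T: (0)(6) − (6)(0) = 0
T→P: (6)(3) − (5)(6) = -12
Σ = -70
Area = |Σ|/2 = 35.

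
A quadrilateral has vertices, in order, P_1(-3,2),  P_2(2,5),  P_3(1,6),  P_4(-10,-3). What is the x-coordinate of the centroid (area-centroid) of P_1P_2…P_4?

Apply the shoelace (surveyor's) formula. First the cross-terms c_i = x_i·y_{i+1} − x_{i+1}·y_i:
  -19, 7, 57, -29  ⇒  2A = 16, A = 8.
Then Σ (x_i + x_{i+1})·c_i = -96, so x̄ = -96 / (6·8) = -2.

-2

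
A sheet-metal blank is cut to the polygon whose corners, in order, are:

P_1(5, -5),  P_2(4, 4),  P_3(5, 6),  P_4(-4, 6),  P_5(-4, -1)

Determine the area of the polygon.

75.5

Σ = (40) + (4) + (54) + (28) + (25) = 151
Area = |Σ|/2 = 75.5.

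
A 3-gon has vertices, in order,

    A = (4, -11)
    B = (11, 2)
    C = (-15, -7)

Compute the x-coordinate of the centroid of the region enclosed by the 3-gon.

0

Apply the shoelace formula. First the cross-terms c_i = x_i·y_{i+1} − x_{i+1}·y_i:
  129, -47, 193  ⇒  2A = 275, A = 137.5.
Then Σ (x_i + x_{i+1})·c_i = 0, so x̄ = 0 / (6·137.5) = 0.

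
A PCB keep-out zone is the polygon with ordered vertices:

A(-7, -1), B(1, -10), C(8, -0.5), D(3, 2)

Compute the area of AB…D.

89.5

Apply the shoelace (surveyor's) formula: 2A = Σ (x_i·y_{i+1} − x_{i+1}·y_i), indices taken mod 4.
Σ = (71) + (79.5) + (17.5) + (11) = 179
Area = |Σ|/2 = 89.5.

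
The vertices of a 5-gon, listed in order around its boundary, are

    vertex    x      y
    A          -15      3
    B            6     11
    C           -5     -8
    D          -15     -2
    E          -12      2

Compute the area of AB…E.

173

Apply the shoelace (surveyor's) formula: 2A = Σ (x_i·y_{i+1} − x_{i+1}·y_i), indices taken mod 5.
A→B: (-15)(11) − (6)(3) = -183
B→C: (6)(-8) − (-5)(11) = 7
C→D: (-5)(-2) − (-15)(-8) = -110
D→E: (-15)(2) − (-12)(-2) = -54
E→A: (-12)(3) − (-15)(2) = -6
Σ = -346
Area = |Σ|/2 = 173.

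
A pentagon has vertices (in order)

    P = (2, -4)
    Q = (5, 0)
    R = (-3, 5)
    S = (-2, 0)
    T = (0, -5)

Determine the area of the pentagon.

Apply the shoelace (surveyor's) formula: 2A = Σ (x_i·y_{i+1} − x_{i+1}·y_i), indices taken mod 5.
P→Q: (2)(0) − (5)(-4) = 20
Q→R: (5)(5) − (-3)(0) = 25
R→S: (-3)(0) − (-2)(5) = 10
S→T: (-2)(-5) − (0)(0) = 10
T→P: (0)(-4) − (2)(-5) = 10
Σ = 75
Area = |Σ|/2 = 37.5.

37.5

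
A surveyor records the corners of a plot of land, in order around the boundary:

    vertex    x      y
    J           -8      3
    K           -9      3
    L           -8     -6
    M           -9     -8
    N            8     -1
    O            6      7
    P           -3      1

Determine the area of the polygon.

126

Apply the shoelace formula: 2A = Σ (x_i·y_{i+1} − x_{i+1}·y_i), indices taken mod 7.
Σ = (3) + (78) + (10) + (73) + (62) + (27) + (-1) = 252
Area = |Σ|/2 = 126.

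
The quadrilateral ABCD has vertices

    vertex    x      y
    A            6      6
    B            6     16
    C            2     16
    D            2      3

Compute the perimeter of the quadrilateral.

32

|AB| = √((0)² + (10)²) = √100 = 10
|BC| = √((-4)² + (0)²) = √16 = 4
|CD| = √((0)² + (-13)²) = √169 = 13
|DA| = √((4)² + (3)²) = √25 = 5
Perimeter = 10 + 4 + 13 + 5 = 32.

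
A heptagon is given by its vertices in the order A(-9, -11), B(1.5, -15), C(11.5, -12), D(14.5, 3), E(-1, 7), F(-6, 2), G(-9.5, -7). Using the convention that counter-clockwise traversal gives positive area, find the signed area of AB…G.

380.75

A→B: (-9)(-15) − (1.5)(-11) = 151.5
B→C: (1.5)(-12) − (11.5)(-15) = 154.5
C→D: (11.5)(3) − (14.5)(-12) = 208.5
D→E: (14.5)(7) − (-1)(3) = 104.5
E→F: (-1)(2) − (-6)(7) = 40
F→G: (-6)(-7) − (-9.5)(2) = 61
G→A: (-9.5)(-11) − (-9)(-7) = 41.5
Σ = 761.5
Signed area = Σ/2 = 380.75 (positive ⇒ counter-clockwise traversal).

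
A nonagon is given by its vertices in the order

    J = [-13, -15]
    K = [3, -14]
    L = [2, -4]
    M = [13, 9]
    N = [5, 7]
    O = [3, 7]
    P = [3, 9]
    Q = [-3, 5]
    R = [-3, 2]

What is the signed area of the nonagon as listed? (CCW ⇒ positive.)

250.5

Apply the surveyor's formula: 2A = Σ (x_i·y_{i+1} − x_{i+1}·y_i), indices taken mod 9.
Σ = (227) + (16) + (70) + (46) + (14) + (6) + (42) + (9) + (71) = 501
Signed area = Σ/2 = 250.5 (positive ⇒ counter-clockwise traversal).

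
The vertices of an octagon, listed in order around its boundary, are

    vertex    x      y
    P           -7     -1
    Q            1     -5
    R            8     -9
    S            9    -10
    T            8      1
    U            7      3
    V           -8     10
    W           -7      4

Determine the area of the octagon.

170.5

P→Q: (-7)(-5) − (1)(-1) = 36
Q→R: (1)(-9) − (8)(-5) = 31
R→S: (8)(-10) − (9)(-9) = 1
S→T: (9)(1) − (8)(-10) = 89
T→U: (8)(3) − (7)(1) = 17
U→V: (7)(10) − (-8)(3) = 94
V→W: (-8)(4) − (-7)(10) = 38
W→P: (-7)(-1) − (-7)(4) = 35
Σ = 341
Area = |Σ|/2 = 170.5.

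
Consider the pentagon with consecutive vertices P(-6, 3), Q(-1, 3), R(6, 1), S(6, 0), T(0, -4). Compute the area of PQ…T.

Apply the shoelace formula: 2A = Σ (x_i·y_{i+1} − x_{i+1}·y_i), indices taken mod 5.
P→Q: (-6)(3) − (-1)(3) = -15
Q→R: (-1)(1) − (6)(3) = -19
R→S: (6)(0) − (6)(1) = -6
S→T: (6)(-4) − (0)(0) = -24
T→P: (0)(3) − (-6)(-4) = -24
Σ = -88
Area = |Σ|/2 = 44.

44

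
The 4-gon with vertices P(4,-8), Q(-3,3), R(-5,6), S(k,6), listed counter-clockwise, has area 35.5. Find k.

-10

The doubled signed area Σ (x_i y_{i+1} − x_{i+1} y_i) is linear in k.
With k=0 it equals -69; the coefficient of k is -14 (from the two edges through S).
So -14·k + -69 = 2·35.5 = 71 ⇒ k = -10.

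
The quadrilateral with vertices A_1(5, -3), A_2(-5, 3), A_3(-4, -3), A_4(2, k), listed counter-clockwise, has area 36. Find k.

-5

Write out the shoelace sum; only the two edges meeting at A_4 involve k:
2·Area = [((-4)·k − 2·(-3)) + (2·(-3) − 5·k)] + 27
       = -9·k + 27 = 72
⇒ k = -5.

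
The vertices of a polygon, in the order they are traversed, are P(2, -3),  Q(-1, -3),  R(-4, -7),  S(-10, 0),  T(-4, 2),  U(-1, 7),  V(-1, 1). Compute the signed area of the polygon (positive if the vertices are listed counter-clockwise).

Apply the shoelace (surveyor's) formula: 2A = Σ (x_i·y_{i+1} − x_{i+1}·y_i), indices taken mod 7.
Σ = (-9) + (-5) + (-70) + (-20) + (-26) + (6) + (1) = -123
Signed area = Σ/2 = -61.5 (negative ⇒ clockwise traversal).

-61.5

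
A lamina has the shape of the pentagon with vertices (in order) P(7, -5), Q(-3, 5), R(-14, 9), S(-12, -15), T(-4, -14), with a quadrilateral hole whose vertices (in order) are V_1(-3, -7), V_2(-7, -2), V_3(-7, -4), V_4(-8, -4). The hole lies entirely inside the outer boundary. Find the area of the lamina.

298

Outer boundary:
Σ = (20) + (43) + (318) + (108) + (118) = 607
Area = |Σ|/2 = 303.5.
Hole:
Apply the surveyor's formula: 2A = Σ (x_i·y_{i+1} − x_{i+1}·y_i), indices taken mod 4.
Σ = (-43) + (14) + (-4) + (44) = 11
Area = |Σ|/2 = 5.5.
Net area = 303.5 − 5.5 = 298.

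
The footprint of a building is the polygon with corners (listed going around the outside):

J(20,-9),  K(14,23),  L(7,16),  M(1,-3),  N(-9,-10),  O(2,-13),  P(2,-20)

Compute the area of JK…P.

540

J→K: (20)(23) − (14)(-9) = 586
K→L: (14)(16) − (7)(23) = 63
L→M: (7)(-3) − (1)(16) = -37
M→N: (1)(-10) − (-9)(-3) = -37
N→O: (-9)(-13) − (2)(-10) = 137
O→P: (2)(-20) − (2)(-13) = -14
P→J: (2)(-9) − (20)(-20) = 382
Σ = 1080
Area = |Σ|/2 = 540.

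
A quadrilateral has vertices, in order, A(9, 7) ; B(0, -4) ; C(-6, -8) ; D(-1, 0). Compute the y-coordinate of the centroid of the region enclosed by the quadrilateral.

Apply the shoelace (surveyor's) formula. First the cross-terms c_i = x_i·y_{i+1} − x_{i+1}·y_i:
  -36, -24, -8, -7  ⇒  2A = -75, A = -37.5.
Then Σ (y_i + y_{i+1})·c_i = 195, so ȳ = 195 / (6·(-37.5)) = -13/15.

-13/15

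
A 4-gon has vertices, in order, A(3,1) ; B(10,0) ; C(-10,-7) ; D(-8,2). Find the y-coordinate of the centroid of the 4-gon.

Apply the shoelace formula. First the cross-terms c_i = x_i·y_{i+1} − x_{i+1}·y_i:
  -10, -70, -76, -14  ⇒  2A = -170, A = -85.
Then Σ (y_i + y_{i+1})·c_i = 818, so ȳ = 818 / (6·(-85)) = -409/255.

-409/255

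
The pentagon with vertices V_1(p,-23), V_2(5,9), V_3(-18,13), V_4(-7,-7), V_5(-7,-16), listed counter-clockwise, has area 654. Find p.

Write out the shoelace sum; only the two edges meeting at V_1 involve p:
2·Area = [((-7)·(-23) − p·(-16)) + (p·9 − 5·(-23))] + 507
       = 25·p + 783 = 1308
⇒ p = 21.

21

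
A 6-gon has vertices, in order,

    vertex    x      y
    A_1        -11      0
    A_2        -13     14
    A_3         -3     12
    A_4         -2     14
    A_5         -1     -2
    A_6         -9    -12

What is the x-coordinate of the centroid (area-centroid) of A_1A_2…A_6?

-1376/203

Apply the shoelace formula. First the cross-terms c_i = x_i·y_{i+1} − x_{i+1}·y_i:
  -154, -114, -18, 18, -6, -132  ⇒  2A = -406, A = -203.
Then Σ (x_i + x_{i+1})·c_i = 8256, so x̄ = 8256 / (6·(-203)) = -1376/203.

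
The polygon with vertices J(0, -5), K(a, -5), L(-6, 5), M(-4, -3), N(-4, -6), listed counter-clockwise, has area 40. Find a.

The doubled signed area Σ (x_i y_{i+1} − x_{i+1} y_i) is linear in a.
With a=0 it equals 40; the coefficient of a is 10 (from the two edges through K).
So 10·a + 40 = 2·40 = 80 ⇒ a = 4.

4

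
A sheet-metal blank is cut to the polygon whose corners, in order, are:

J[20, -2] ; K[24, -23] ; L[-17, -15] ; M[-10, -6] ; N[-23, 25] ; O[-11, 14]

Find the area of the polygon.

Apply the shoelace (surveyor's) formula: 2A = Σ (x_i·y_{i+1} − x_{i+1}·y_i), indices taken mod 6.
Σ = (-412) + (-751) + (-48) + (-388) + (-47) + (-258) = -1904
Area = |Σ|/2 = 952.

952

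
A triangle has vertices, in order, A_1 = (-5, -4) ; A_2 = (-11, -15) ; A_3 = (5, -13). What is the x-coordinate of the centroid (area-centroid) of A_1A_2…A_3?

Apply the shoelace formula. First the cross-terms c_i = x_i·y_{i+1} − x_{i+1}·y_i:
  31, 218, -85  ⇒  2A = 164, A = 82.
Then Σ (x_i + x_{i+1})·c_i = -1804, so x̄ = -1804 / (6·82) = -11/3.

-11/3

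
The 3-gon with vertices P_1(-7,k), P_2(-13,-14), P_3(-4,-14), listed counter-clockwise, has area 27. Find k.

-8

Write out the shoelace sum; only the two edges meeting at P_1 involve k:
2·Area = [((-4)·k − (-7)·(-14)) + ((-7)·(-14) − (-13)·k)] + 126
       = 9·k + 126 = 54
⇒ k = -8.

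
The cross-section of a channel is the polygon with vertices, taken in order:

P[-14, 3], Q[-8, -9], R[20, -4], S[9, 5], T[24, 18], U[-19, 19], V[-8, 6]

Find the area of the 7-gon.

Apply the shoelace formula: 2A = Σ (x_i·y_{i+1} − x_{i+1}·y_i), indices taken mod 7.
Σ = (150) + (212) + (136) + (42) + (798) + (38) + (60) = 1436
Area = |Σ|/2 = 718.

718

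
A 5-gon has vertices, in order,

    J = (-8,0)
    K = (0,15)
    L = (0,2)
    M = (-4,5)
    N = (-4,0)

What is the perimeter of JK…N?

|JK| = √((8)² + (15)²) = √289 = 17
|KL| = √((0)² + (-13)²) = √169 = 13
|LM| = √((-4)² + (3)²) = √25 = 5
|MN| = √((0)² + (-5)²) = √25 = 5
|NJ| = √((-4)² + (0)²) = √16 = 4
Perimeter = 17 + 13 + 5 + 5 + 4 = 44.

44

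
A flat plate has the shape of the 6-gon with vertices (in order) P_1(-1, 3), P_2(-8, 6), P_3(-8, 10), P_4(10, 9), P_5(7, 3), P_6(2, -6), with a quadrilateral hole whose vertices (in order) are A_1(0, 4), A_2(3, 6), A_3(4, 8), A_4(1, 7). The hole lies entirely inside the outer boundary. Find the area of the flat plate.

Outer boundary:
Apply the shoelace formula: 2A = Σ (x_i·y_{i+1} − x_{i+1}·y_i), indices taken mod 6.
P_1→P_2: (-1)(6) − (-8)(3) = 18
P_2→P_3: (-8)(10) − (-8)(6) = -32
P_3→P_4: (-8)(9) − (10)(10) = -172
P_4→P_5: (10)(3) − (7)(9) = -33
P_5→P_6: (7)(-6) − (2)(3) = -48
P_6→P_1: (2)(3) − (-1)(-6) = 0
Σ = -267
Area = |Σ|/2 = 133.5.
Hole:
A_1→A_2: (0)(6) − (3)(4) = -12
A_2→A_3: (3)(8) − (4)(6) = 0
A_3→A_4: (4)(7) − (1)(8) = 20
A_4→A_1: (1)(4) − (0)(7) = 4
Σ = 12
Area = |Σ|/2 = 6.
Net area = 133.5 − 6 = 127.5.

127.5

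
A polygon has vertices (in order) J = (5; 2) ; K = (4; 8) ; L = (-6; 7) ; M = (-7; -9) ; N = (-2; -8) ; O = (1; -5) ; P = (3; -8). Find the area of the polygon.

Apply the shoelace formula: 2A = Σ (x_i·y_{i+1} − x_{i+1}·y_i), indices taken mod 7.
Σ = (32) + (76) + (103) + (38) + (18) + (7) + (46) = 320
Area = |Σ|/2 = 160.

160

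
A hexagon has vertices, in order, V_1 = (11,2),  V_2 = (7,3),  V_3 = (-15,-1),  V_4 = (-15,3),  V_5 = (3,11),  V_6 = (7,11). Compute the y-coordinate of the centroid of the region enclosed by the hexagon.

Apply the shoelace formula. First the cross-terms c_i = x_i·y_{i+1} − x_{i+1}·y_i:
  19, 38, -60, -174, -44, -107  ⇒  2A = -328, A = -164.
Then Σ (y_i + y_{i+1})·c_i = -4744, so ȳ = -4744 / (6·(-164)) = 593/123.

593/123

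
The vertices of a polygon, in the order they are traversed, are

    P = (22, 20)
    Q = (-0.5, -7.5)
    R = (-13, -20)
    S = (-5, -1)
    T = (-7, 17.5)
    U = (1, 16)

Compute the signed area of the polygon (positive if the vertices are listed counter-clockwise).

Apply the shoelace formula: 2A = Σ (x_i·y_{i+1} − x_{i+1}·y_i), indices taken mod 6.
Cross-terms: -155, -87.5, -87, -94.5, -129.5, -332  ⇒  Σ = -885.5
Signed area = Σ/2 = -442.75 (negative ⇒ clockwise traversal).

-442.75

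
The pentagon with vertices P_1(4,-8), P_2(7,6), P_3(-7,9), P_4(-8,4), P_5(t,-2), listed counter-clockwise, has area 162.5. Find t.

Write out the shoelace sum; only the two edges meeting at P_5 involve t:
2·Area = [((-8)·(-2) − t·4) + (t·(-8) − 4·(-2))] + 229
       = -12·t + 253 = 325
⇒ t = -6.

-6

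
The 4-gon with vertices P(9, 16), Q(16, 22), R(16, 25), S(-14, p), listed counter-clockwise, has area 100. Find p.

12

Write out the shoelace sum; only the two edges meeting at S involve p:
2·Area = [(16·p − (-14)·25) + ((-14)·16 − 9·p)] + -10
       = 7·p + 116 = 200
⇒ p = 12.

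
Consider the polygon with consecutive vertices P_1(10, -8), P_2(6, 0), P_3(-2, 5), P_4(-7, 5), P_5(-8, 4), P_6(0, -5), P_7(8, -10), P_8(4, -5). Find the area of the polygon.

P_1→P_2: (10)(0) − (6)(-8) = 48
P_2→P_3: (6)(5) − (-2)(0) = 30
P_3→P_4: (-2)(5) − (-7)(5) = 25
P_4→P_5: (-7)(4) − (-8)(5) = 12
P_5→P_6: (-8)(-5) − (0)(4) = 40
P_6→P_7: (0)(-10) − (8)(-5) = 40
P_7→P_8: (8)(-5) − (4)(-10) = 0
P_8→P_1: (4)(-8) − (10)(-5) = 18
Σ = 213
Area = |Σ|/2 = 106.5.

106.5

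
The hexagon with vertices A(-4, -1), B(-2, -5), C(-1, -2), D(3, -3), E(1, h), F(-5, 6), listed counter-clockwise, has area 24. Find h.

The doubled signed area Σ (x_i y_{i+1} − x_{i+1} y_i) is linear in h.
With h=0 it equals 64; the coefficient of h is 8 (from the two edges through E).
So 8·h + 64 = 2·24 = 48 ⇒ h = -2.

-2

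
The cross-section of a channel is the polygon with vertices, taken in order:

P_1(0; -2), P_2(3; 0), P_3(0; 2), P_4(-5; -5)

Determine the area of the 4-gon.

16

Apply the shoelace formula: 2A = Σ (x_i·y_{i+1} − x_{i+1}·y_i), indices taken mod 4.
P_1→P_2: (0)(0) − (3)(-2) = 6
P_2→P_3: (3)(2) − (0)(0) = 6
P_3→P_4: (0)(-5) − (-5)(2) = 10
P_4→P_1: (-5)(-2) − (0)(-5) = 10
Σ = 32
Area = |Σ|/2 = 16.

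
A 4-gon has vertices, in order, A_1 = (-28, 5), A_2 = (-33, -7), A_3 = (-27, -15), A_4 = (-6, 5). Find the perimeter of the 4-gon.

74

|A_1A_2| = √((-5)² + (-12)²) = √169 = 13
|A_2A_3| = √((6)² + (-8)²) = √100 = 10
|A_3A_4| = √((21)² + (20)²) = √841 = 29
|A_4A_1| = √((-22)² + (0)²) = √484 = 22
Perimeter = 13 + 10 + 29 + 22 = 74.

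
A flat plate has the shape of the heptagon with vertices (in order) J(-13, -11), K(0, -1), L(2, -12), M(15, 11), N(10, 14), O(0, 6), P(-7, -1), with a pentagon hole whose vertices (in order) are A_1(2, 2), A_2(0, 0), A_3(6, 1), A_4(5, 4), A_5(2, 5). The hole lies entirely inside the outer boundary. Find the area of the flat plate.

226.5

Outer boundary:
Apply the surveyor's formula: 2A = Σ (x_i·y_{i+1} − x_{i+1}·y_i), indices taken mod 7.
Σ = (13) + (2) + (202) + (100) + (60) + (42) + (64) = 483
Area = |Σ|/2 = 241.5.
Hole:
A_1→A_2: (2)(0) − (0)(2) = 0
A_2→A_3: (0)(1) − (6)(0) = 0
A_3→A_4: (6)(4) − (5)(1) = 19
A_4→A_5: (5)(5) − (2)(4) = 17
A_5→A_1: (2)(2) − (2)(5) = -6
Σ = 30
Area = |Σ|/2 = 15.
Net area = 241.5 − 15 = 226.5.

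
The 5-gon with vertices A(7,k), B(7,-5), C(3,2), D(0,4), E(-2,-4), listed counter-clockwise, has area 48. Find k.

Write out the shoelace sum; only the two edges meeting at A involve k:
2·Area = [((-2)·k − 7·(-4)) + (7·(-5) − 7·k)] + 49
       = -9·k + 42 = 96
⇒ k = -6.

-6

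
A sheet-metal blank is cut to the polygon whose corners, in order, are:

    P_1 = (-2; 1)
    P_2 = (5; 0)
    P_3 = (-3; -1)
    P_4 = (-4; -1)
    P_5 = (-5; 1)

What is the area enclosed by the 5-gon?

11.5

Apply the surveyor's formula: 2A = Σ (x_i·y_{i+1} − x_{i+1}·y_i), indices taken mod 5.
P_1→P_2: (-2)(0) − (5)(1) = -5
P_2→P_3: (5)(-1) − (-3)(0) = -5
P_3→P_4: (-3)(-1) − (-4)(-1) = -1
P_4→P_5: (-4)(1) − (-5)(-1) = -9
P_5→P_1: (-5)(1) − (-2)(1) = -3
Σ = -23
Area = |Σ|/2 = 11.5.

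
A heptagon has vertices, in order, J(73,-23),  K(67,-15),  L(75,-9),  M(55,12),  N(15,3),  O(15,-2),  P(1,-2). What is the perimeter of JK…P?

184

|JK| = √((-6)² + (8)²) = √100 = 10
|KL| = √((8)² + (6)²) = √100 = 10
|LM| = √((-20)² + (21)²) = √841 = 29
|MN| = √((-40)² + (-9)²) = √1681 = 41
|NO| = √((0)² + (-5)²) = √25 = 5
|OP| = √((-14)² + (0)²) = √196 = 14
|PJ| = √((72)² + (-21)²) = √5625 = 75
Perimeter = 10 + 10 + 29 + 41 + 5 + 14 + 75 = 184.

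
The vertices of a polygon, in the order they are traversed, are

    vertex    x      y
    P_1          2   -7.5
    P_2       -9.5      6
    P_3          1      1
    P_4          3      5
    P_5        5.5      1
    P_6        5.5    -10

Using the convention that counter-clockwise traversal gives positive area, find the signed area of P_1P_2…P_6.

-89.5

Apply Gauss's area formula: 2A = Σ (x_i·y_{i+1} − x_{i+1}·y_i), indices taken mod 6.
P_1→P_2: (2)(6) − (-9.5)(-7.5) = -59.25
P_2→P_3: (-9.5)(1) − (1)(6) = -15.5
P_3→P_4: (1)(5) − (3)(1) = 2
P_4→P_5: (3)(1) − (5.5)(5) = -24.5
P_5→P_6: (5.5)(-10) − (5.5)(1) = -60.5
P_6→P_1: (5.5)(-7.5) − (2)(-10) = -21.25
Σ = -179
Signed area = Σ/2 = -89.5 (negative ⇒ clockwise traversal).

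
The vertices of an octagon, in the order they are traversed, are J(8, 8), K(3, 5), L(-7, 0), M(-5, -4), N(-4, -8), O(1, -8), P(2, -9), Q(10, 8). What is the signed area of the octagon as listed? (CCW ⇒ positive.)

136

Apply Gauss's area formula: 2A = Σ (x_i·y_{i+1} − x_{i+1}·y_i), indices taken mod 8.
Σ = (16) + (35) + (28) + (24) + (40) + (7) + (106) + (16) = 272
Signed area = Σ/2 = 136 (positive ⇒ counter-clockwise traversal).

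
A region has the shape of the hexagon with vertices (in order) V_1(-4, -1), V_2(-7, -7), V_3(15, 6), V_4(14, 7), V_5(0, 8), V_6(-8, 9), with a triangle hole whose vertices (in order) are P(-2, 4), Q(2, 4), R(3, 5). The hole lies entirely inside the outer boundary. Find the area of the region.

Outer boundary:
Apply Gauss's area formula: 2A = Σ (x_i·y_{i+1} − x_{i+1}·y_i), indices taken mod 6.
V_1→V_2: (-4)(-7) − (-7)(-1) = 21
V_2→V_3: (-7)(6) − (15)(-7) = 63
V_3→V_4: (15)(7) − (14)(6) = 21
V_4→V_5: (14)(8) − (0)(7) = 112
V_5→V_6: (0)(9) − (-8)(8) = 64
V_6→V_1: (-8)(-1) − (-4)(9) = 44
Σ = 325
Area = |Σ|/2 = 162.5.
Hole:
Cross-terms: -16, -2, 22  ⇒  Σ = 4
Area = |Σ|/2 = 2.
Net area = 162.5 − 2 = 160.5.

160.5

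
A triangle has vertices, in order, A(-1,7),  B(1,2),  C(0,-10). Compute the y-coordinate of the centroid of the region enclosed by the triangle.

-1/3

Apply Gauss's area formula. First the cross-terms c_i = x_i·y_{i+1} − x_{i+1}·y_i:
  -9, -10, -10  ⇒  2A = -29, A = -14.5.
Then Σ (y_i + y_{i+1})·c_i = 29, so ȳ = 29 / (6·(-14.5)) = -1/3.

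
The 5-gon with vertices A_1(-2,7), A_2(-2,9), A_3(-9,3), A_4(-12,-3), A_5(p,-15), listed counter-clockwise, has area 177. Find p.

7

The doubled signed area Σ (x_i y_{i+1} − x_{i+1} y_i) is linear in p.
With p=0 it equals 284; the coefficient of p is 10 (from the two edges through A_5).
So 10·p + 284 = 2·177 = 354 ⇒ p = 7.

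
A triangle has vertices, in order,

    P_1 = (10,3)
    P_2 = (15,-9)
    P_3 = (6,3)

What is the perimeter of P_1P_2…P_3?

32

|P_1P_2| = √((5)² + (-12)²) = √169 = 13
|P_2P_3| = √((-9)² + (12)²) = √225 = 15
|P_3P_1| = √((4)² + (0)²) = √16 = 4
Perimeter = 13 + 15 + 4 = 32.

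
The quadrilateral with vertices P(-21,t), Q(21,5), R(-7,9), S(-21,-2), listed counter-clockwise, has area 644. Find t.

-24

The doubled signed area Σ (x_i y_{i+1} − x_{i+1} y_i) is linear in t.
With t=0 it equals 280; the coefficient of t is -42 (from the two edges through P).
So -42·t + 280 = 2·644 = 1288 ⇒ t = -24.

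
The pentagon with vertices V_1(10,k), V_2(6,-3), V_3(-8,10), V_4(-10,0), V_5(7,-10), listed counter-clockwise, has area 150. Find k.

The doubled signed area Σ (x_i y_{i+1} − x_{i+1} y_i) is linear in k.
With k=0 it equals 306; the coefficient of k is 1 (from the two edges through V_1).
So 1·k + 306 = 2·150 = 300 ⇒ k = -6.

-6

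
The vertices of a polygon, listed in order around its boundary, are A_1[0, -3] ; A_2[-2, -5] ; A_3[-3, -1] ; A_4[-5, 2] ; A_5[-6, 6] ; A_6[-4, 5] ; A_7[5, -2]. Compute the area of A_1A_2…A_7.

Apply the shoelace (surveyor's) formula: 2A = Σ (x_i·y_{i+1} − x_{i+1}·y_i), indices taken mod 7.
Σ = (-6) + (-13) + (-11) + (-18) + (-6) + (-17) + (-15) = -86
Area = |Σ|/2 = 43.

43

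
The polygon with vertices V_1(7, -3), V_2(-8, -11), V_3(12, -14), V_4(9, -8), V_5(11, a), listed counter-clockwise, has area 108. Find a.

The doubled signed area Σ (x_i y_{i+1} − x_{i+1} y_i) is linear in a.
With a=0 it equals 228; the coefficient of a is 2 (from the two edges through V_5).
So 2·a + 228 = 2·108 = 216 ⇒ a = -6.

-6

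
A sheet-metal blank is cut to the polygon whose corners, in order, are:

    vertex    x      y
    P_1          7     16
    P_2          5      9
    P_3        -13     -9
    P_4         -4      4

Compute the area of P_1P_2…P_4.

Cross-terms: -17, 72, -88, -92  ⇒  Σ = -125
Area = |Σ|/2 = 62.5.

62.5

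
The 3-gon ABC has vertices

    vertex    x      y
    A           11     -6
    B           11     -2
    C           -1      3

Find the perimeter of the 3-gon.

|AB| = √((0)² + (4)²) = √16 = 4
|BC| = √((-12)² + (5)²) = √169 = 13
|CA| = √((12)² + (-9)²) = √225 = 15
Perimeter = 4 + 13 + 15 = 32.

32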